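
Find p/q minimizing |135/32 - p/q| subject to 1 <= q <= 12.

38/9

Expand x = 135/32 as a continued fraction with the Euclidean algorithm:
  135 = 4*32 + 7, so a_0 = 4.
  32 = 4*7 + 4, so a_1 = 4.
  7 = 1*4 + 3, so a_2 = 1.
  4 = 1*3 + 1, so a_3 = 1.
  3 = 3*1 + 0, so a_4 = 3.
so x = [4; 4, 1, 1, 3].
Convergents (p_i = a_i*p_{i-1} + p_{i-2}, q_i = a_i*q_{i-1} + q_{i-2} with p_{-2}=0, p_{-1}=1, q_{-2}=1, q_{-1}=0), until the denominator exceeds 12:
  i=0: a_0=4, p_0 = 4*1 + 0 = 4, q_0 = 4*0 + 1 = 1.
  i=1: a_1=4, p_1 = 4*4 + 1 = 17, q_1 = 4*1 + 0 = 4.
  i=2: a_2=1, p_2 = 1*17 + 4 = 21, q_2 = 1*4 + 1 = 5.
  i=3: a_3=1, p_3 = 1*21 + 17 = 38, q_3 = 1*5 + 4 = 9.
  i=4: a_4=3, p_4 = 3*38 + 21 = 135, q_4 = 3*9 + 5 = 32.
q_4 = 32 > 12, so the last convergent with denominator <= 12 is p_3/q_3 = 38/9.
The closest fraction with denominator <= 12 is either p_3/q_3 or the intermediate fraction (k*p_3 + p_2)/(k*q_3 + q_2) with the largest k >= 1 whose denominator stays <= 12; these approach x as k grows, and every other convergent or intermediate fraction in range is farther away.
Largest k: floor((12 - q_2)/q_3) = floor((12 - 5)/9) = 0.
Since k = 0, no intermediate fraction beyond p_3/q_3 has denominator <= 12, so the convergent 38/9 is the closest (its error is |135*9 - 38*32|/(32*9) = 1/288).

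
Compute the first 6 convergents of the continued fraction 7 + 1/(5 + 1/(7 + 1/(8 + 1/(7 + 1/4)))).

7/1, 36/5, 259/36, 2108/293, 15015/2087, 62168/8641

Using the convergent recurrence p_i = a_i*p_{i-1} + p_{i-2}, q_i = a_i*q_{i-1} + q_{i-2} with p_{-2}=0, p_{-1}=1, q_{-2}=1, q_{-1}=0:
  i=0: a_0=7, p_0 = 7*1 + 0 = 7, q_0 = 7*0 + 1 = 1.
  i=1: a_1=5, p_1 = 5*7 + 1 = 36, q_1 = 5*1 + 0 = 5.
  i=2: a_2=7, p_2 = 7*36 + 7 = 259, q_2 = 7*5 + 1 = 36.
  i=3: a_3=8, p_3 = 8*259 + 36 = 2108, q_3 = 8*36 + 5 = 293.
  i=4: a_4=7, p_4 = 7*2108 + 259 = 15015, q_4 = 7*293 + 36 = 2087.
  i=5: a_5=4, p_5 = 4*15015 + 2108 = 62168, q_5 = 4*2087 + 293 = 8641.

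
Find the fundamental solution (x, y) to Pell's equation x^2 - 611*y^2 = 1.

(x, y) = (236926, 9585)

First expand sqrt(611) as a continued fraction. With x_i = (sqrt(611) + m_i)/d_i and (m_0, d_0) = (0, 1): a_0 = floor(sqrt(611)) = 24, since 24^2 = 576 <= 611 < 625 = 25^2.
Iterate m_{i+1} = d_i*a_i - m_i, d_{i+1} = (611 - m_{i+1}^2)/d_i, a_{i+1} = floor((a_0 + m_{i+1})/d_{i+1}):
  m_1 = 1*24 - 0 = 24, d_1 = (611 - 24^2)/1 = 35/1 = 35, a_1 = floor((24 + 24)/35) = 1.
  m_2 = 35*1 - 24 = 11, d_2 = (611 - 11^2)/35 = 490/35 = 14, a_2 = floor((24 + 11)/14) = 2.
  m_3 = 14*2 - 11 = 17, d_3 = (611 - 17^2)/14 = 322/14 = 23, a_3 = floor((24 + 17)/23) = 1.
  m_4 = 23*1 - 17 = 6, d_4 = (611 - 6^2)/23 = 575/23 = 25, a_4 = floor((24 + 6)/25) = 1.
  m_5 = 25*1 - 6 = 19, d_5 = (611 - 19^2)/25 = 250/25 = 10, a_5 = floor((24 + 19)/10) = 4.
  m_6 = 10*4 - 19 = 21, d_6 = (611 - 21^2)/10 = 170/10 = 17, a_6 = floor((24 + 21)/17) = 2.
  m_7 = 17*2 - 21 = 13, d_7 = (611 - 13^2)/17 = 442/17 = 26, a_7 = floor((24 + 13)/26) = 1.
  m_8 = 26*1 - 13 = 13, d_8 = (611 - 13^2)/26 = 442/26 = 17, a_8 = floor((24 + 13)/17) = 2.
  m_9 = 17*2 - 13 = 21, d_9 = (611 - 21^2)/17 = 170/17 = 10, a_9 = floor((24 + 21)/10) = 4.
  m_10 = 10*4 - 21 = 19, d_10 = (611 - 19^2)/10 = 250/10 = 25, a_10 = floor((24 + 19)/25) = 1.
  m_11 = 25*1 - 19 = 6, d_11 = (611 - 6^2)/25 = 575/25 = 23, a_11 = floor((24 + 6)/23) = 1.
  m_12 = 23*1 - 6 = 17, d_12 = (611 - 17^2)/23 = 322/23 = 14, a_12 = floor((24 + 17)/14) = 2.
  m_13 = 14*2 - 17 = 11, d_13 = (611 - 11^2)/14 = 490/14 = 35, a_13 = floor((24 + 11)/35) = 1.
  m_14 = 35*1 - 11 = 24, d_14 = (611 - 24^2)/35 = 35/35 = 1, a_14 = floor((24 + 24)/1) = 48.
  m_15 = 1*48 - 24 = 24, d_15 = (611 - 24^2)/1 = 35/1 = 35: (m_15, d_15) = (m_1, d_1) = (24, 35), so from here the quotients repeat a_1, ..., a_14; the period length is 14.
So sqrt(611) = [24; (1, 2, 1, 1, 4, 2, 1, 2, 4, 1, 1, 2, 1, 48)] with period length k = 14.
k is even, so the fundamental solution of x^2 - 611y^2 = 1 is (p_{k-1}, q_{k-1}) = (p_13, q_13); compute convergents through index 13.
Convergents (p_i = a_i*p_{i-1} + p_{i-2}, q_i = a_i*q_{i-1} + q_{i-2} with p_{-2}=0, p_{-1}=1, q_{-2}=1, q_{-1}=0):
  i=0: a_0=24, p_0 = 24*1 + 0 = 24, q_0 = 24*0 + 1 = 1.
  i=1: a_1=1, p_1 = 1*24 + 1 = 25, q_1 = 1*1 + 0 = 1.
  i=2: a_2=2, p_2 = 2*25 + 24 = 74, q_2 = 2*1 + 1 = 3.
  i=3: a_3=1, p_3 = 1*74 + 25 = 99, q_3 = 1*3 + 1 = 4.
  i=4: a_4=1, p_4 = 1*99 + 74 = 173, q_4 = 1*4 + 3 = 7.
  i=5: a_5=4, p_5 = 4*173 + 99 = 791, q_5 = 4*7 + 4 = 32.
  i=6: a_6=2, p_6 = 2*791 + 173 = 1755, q_6 = 2*32 + 7 = 71.
  i=7: a_7=1, p_7 = 1*1755 + 791 = 2546, q_7 = 1*71 + 32 = 103.
  i=8: a_8=2, p_8 = 2*2546 + 1755 = 6847, q_8 = 2*103 + 71 = 277.
  i=9: a_9=4, p_9 = 4*6847 + 2546 = 29934, q_9 = 4*277 + 103 = 1211.
  i=10: a_10=1, p_10 = 1*29934 + 6847 = 36781, q_10 = 1*1211 + 277 = 1488.
  i=11: a_11=1, p_11 = 1*36781 + 29934 = 66715, q_11 = 1*1488 + 1211 = 2699.
  i=12: a_12=2, p_12 = 2*66715 + 36781 = 170211, q_12 = 2*2699 + 1488 = 6886.
  i=13: a_13=1, p_13 = 1*170211 + 66715 = 236926, q_13 = 1*6886 + 2699 = 9585.
Check: 236926^2 - 611*9585^2 = 56133929476 - 56133929475 = 1, so (x, y) = (236926, 9585) solves the equation, and by the theorem it is the least positive solution.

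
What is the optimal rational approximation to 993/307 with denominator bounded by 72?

207/64

Expand x = 993/307 as a continued fraction with the Euclidean algorithm:
  993 = 3*307 + 72, so a_0 = 3.
  307 = 4*72 + 19, so a_1 = 4.
  72 = 3*19 + 15, so a_2 = 3.
  19 = 1*15 + 4, so a_3 = 1.
  15 = 3*4 + 3, so a_4 = 3.
  4 = 1*3 + 1, so a_5 = 1.
  3 = 3*1 + 0, so a_6 = 3.
so x = [3; 4, 3, 1, 3, 1, 3].
Convergents (p_i = a_i*p_{i-1} + p_{i-2}, q_i = a_i*q_{i-1} + q_{i-2} with p_{-2}=0, p_{-1}=1, q_{-2}=1, q_{-1}=0), until the denominator exceeds 72:
  i=0: a_0=3, p_0 = 3*1 + 0 = 3, q_0 = 3*0 + 1 = 1.
  i=1: a_1=4, p_1 = 4*3 + 1 = 13, q_1 = 4*1 + 0 = 4.
  i=2: a_2=3, p_2 = 3*13 + 3 = 42, q_2 = 3*4 + 1 = 13.
  i=3: a_3=1, p_3 = 1*42 + 13 = 55, q_3 = 1*13 + 4 = 17.
  i=4: a_4=3, p_4 = 3*55 + 42 = 207, q_4 = 3*17 + 13 = 64.
  i=5: a_5=1, p_5 = 1*207 + 55 = 262, q_5 = 1*64 + 17 = 81.
q_5 = 81 > 72, so the last convergent with denominator <= 72 is p_4/q_4 = 207/64.
The closest fraction with denominator <= 72 is either p_4/q_4 or the intermediate fraction (k*p_4 + p_3)/(k*q_4 + q_3) with the largest k >= 1 whose denominator stays <= 72; these approach x as k grows, and every other convergent or intermediate fraction in range is farther away.
Largest k: floor((72 - q_3)/q_4) = floor((72 - 17)/64) = 0.
Since k = 0, no intermediate fraction beyond p_4/q_4 has denominator <= 72, so the convergent 207/64 is the closest (its error is |993*64 - 207*307|/(307*64) = 3/19648).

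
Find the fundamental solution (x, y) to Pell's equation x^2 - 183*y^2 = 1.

First expand sqrt(183) as a continued fraction. With x_i = (sqrt(183) + m_i)/d_i and (m_0, d_0) = (0, 1): a_0 = floor(sqrt(183)) = 13, since 13^2 = 169 <= 183 < 196 = 14^2.
Iterate m_{i+1} = d_i*a_i - m_i, d_{i+1} = (183 - m_{i+1}^2)/d_i, a_{i+1} = floor((a_0 + m_{i+1})/d_{i+1}):
  m_1 = 1*13 - 0 = 13, d_1 = (183 - 13^2)/1 = 14/1 = 14, a_1 = floor((13 + 13)/14) = 1.
  m_2 = 14*1 - 13 = 1, d_2 = (183 - 1^2)/14 = 182/14 = 13, a_2 = floor((13 + 1)/13) = 1.
  m_3 = 13*1 - 1 = 12, d_3 = (183 - 12^2)/13 = 39/13 = 3, a_3 = floor((13 + 12)/3) = 8.
  m_4 = 3*8 - 12 = 12, d_4 = (183 - 12^2)/3 = 39/3 = 13, a_4 = floor((13 + 12)/13) = 1.
  m_5 = 13*1 - 12 = 1, d_5 = (183 - 1^2)/13 = 182/13 = 14, a_5 = floor((13 + 1)/14) = 1.
  m_6 = 14*1 - 1 = 13, d_6 = (183 - 13^2)/14 = 14/14 = 1, a_6 = floor((13 + 13)/1) = 26.
  m_7 = 1*26 - 13 = 13, d_7 = (183 - 13^2)/1 = 14/1 = 14: (m_7, d_7) = (m_1, d_1) = (13, 14), so from here the quotients repeat a_1, ..., a_6; the period length is 6.
So sqrt(183) = [13; (1, 1, 8, 1, 1, 26)] with period length k = 6.
k is even, so the fundamental solution of x^2 - 183y^2 = 1 is (p_{k-1}, q_{k-1}) = (p_5, q_5); compute convergents through index 5.
Convergents (p_i = a_i*p_{i-1} + p_{i-2}, q_i = a_i*q_{i-1} + q_{i-2} with p_{-2}=0, p_{-1}=1, q_{-2}=1, q_{-1}=0):
  i=0: a_0=13, p_0 = 13*1 + 0 = 13, q_0 = 13*0 + 1 = 1.
  i=1: a_1=1, p_1 = 1*13 + 1 = 14, q_1 = 1*1 + 0 = 1.
  i=2: a_2=1, p_2 = 1*14 + 13 = 27, q_2 = 1*1 + 1 = 2.
  i=3: a_3=8, p_3 = 8*27 + 14 = 230, q_3 = 8*2 + 1 = 17.
  i=4: a_4=1, p_4 = 1*230 + 27 = 257, q_4 = 1*17 + 2 = 19.
  i=5: a_5=1, p_5 = 1*257 + 230 = 487, q_5 = 1*19 + 17 = 36.
Check: 487^2 - 183*36^2 = 237169 - 237168 = 1, so (x, y) = (487, 36) solves the equation, and by the theorem it is the least positive solution.

(x, y) = (487, 36)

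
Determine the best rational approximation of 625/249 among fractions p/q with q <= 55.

Expand x = 625/249 as a continued fraction with the Euclidean algorithm:
  625 = 2*249 + 127, so a_0 = 2.
  249 = 1*127 + 122, so a_1 = 1.
  127 = 1*122 + 5, so a_2 = 1.
  122 = 24*5 + 2, so a_3 = 24.
  5 = 2*2 + 1, so a_4 = 2.
  2 = 2*1 + 0, so a_5 = 2.
so x = [2; 1, 1, 24, 2, 2].
Convergents (p_i = a_i*p_{i-1} + p_{i-2}, q_i = a_i*q_{i-1} + q_{i-2} with p_{-2}=0, p_{-1}=1, q_{-2}=1, q_{-1}=0), until the denominator exceeds 55:
  i=0: a_0=2, p_0 = 2*1 + 0 = 2, q_0 = 2*0 + 1 = 1.
  i=1: a_1=1, p_1 = 1*2 + 1 = 3, q_1 = 1*1 + 0 = 1.
  i=2: a_2=1, p_2 = 1*3 + 2 = 5, q_2 = 1*1 + 1 = 2.
  i=3: a_3=24, p_3 = 24*5 + 3 = 123, q_3 = 24*2 + 1 = 49.
  i=4: a_4=2, p_4 = 2*123 + 5 = 251, q_4 = 2*49 + 2 = 100.
q_4 = 100 > 55, so the last convergent with denominator <= 55 is p_3/q_3 = 123/49.
The closest fraction with denominator <= 55 is either p_3/q_3 or the intermediate fraction (k*p_3 + p_2)/(k*q_3 + q_2) with the largest k >= 1 whose denominator stays <= 55; these approach x as k grows, and every other convergent or intermediate fraction in range is farther away.
Largest k: floor((55 - q_2)/q_3) = floor((55 - 2)/49) = 1.
That gives (1*123 + 5)/(1*49 + 2) = 128/51.
Compare the errors: |x - 123/49| = |625*49 - 123*249|/(249*49) = 2/12201, and |x - 128/51| = |625*51 - 128*249|/(249*51) = 3/12699.
Cross-multiplying, 2*12699 = 25398 < 36603 = 3*12201, so 2/12201 is smaller: the convergent 123/49 is closer to x than 128/51.

123/49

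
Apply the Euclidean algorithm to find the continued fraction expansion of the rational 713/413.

Run the Euclidean algorithm on 713 and 413; the successive quotients are the partial quotients a_0, a_1, ... (each step inverts the fractional part left over by the previous one):
  713 = 1*413 + 300, so a_0 = 1.
  413 = 1*300 + 113, so a_1 = 1.
  300 = 2*113 + 74, so a_2 = 2.
  113 = 1*74 + 39, so a_3 = 1.
  74 = 1*39 + 35, so a_4 = 1.
  39 = 1*35 + 4, so a_5 = 1.
  35 = 8*4 + 3, so a_6 = 8.
  4 = 1*3 + 1, so a_7 = 1.
  3 = 3*1 + 0, so a_8 = 3.
The remainder reaches 0 after 9 divisions, so the expansion has 9 partial quotients, read off in order.

[1; 1, 2, 1, 1, 1, 8, 1, 3]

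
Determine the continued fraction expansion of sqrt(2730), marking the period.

Write x_i = (sqrt(2730) + m_i)/d_i with (m_0, d_0) = (0, 1). a_0 = floor(sqrt(2730)) = 52, since 52^2 = 2704 <= 2730 < 2809 = 53^2.
Iterate m_{i+1} = d_i*a_i - m_i, d_{i+1} = (2730 - m_{i+1}^2)/d_i, a_{i+1} = floor((a_0 + m_{i+1})/d_{i+1}):
  m_1 = 1*52 - 0 = 52, d_1 = (2730 - 52^2)/1 = 26/1 = 26, a_1 = floor((52 + 52)/26) = 4.
  m_2 = 26*4 - 52 = 52, d_2 = (2730 - 52^2)/26 = 26/26 = 1, a_2 = floor((52 + 52)/1) = 104.
  m_3 = 1*104 - 52 = 52, d_3 = (2730 - 52^2)/1 = 26/1 = 26: (m_3, d_3) = (m_1, d_1) = (52, 26), so from here the quotients repeat a_1, a_2; the period length is 2.
Hence the expansion of sqrt(2730) is a_0 = 52 followed by the repeating block 4, 104 (period 2).

[52; (4, 104)]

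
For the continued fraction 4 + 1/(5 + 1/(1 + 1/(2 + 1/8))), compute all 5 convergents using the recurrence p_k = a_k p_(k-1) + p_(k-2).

4/1, 21/5, 25/6, 71/17, 593/142

Using the convergent recurrence p_i = a_i*p_{i-1} + p_{i-2}, q_i = a_i*q_{i-1} + q_{i-2} with p_{-2}=0, p_{-1}=1, q_{-2}=1, q_{-1}=0:
  i=0: a_0=4, p_0 = 4*1 + 0 = 4, q_0 = 4*0 + 1 = 1.
  i=1: a_1=5, p_1 = 5*4 + 1 = 21, q_1 = 5*1 + 0 = 5.
  i=2: a_2=1, p_2 = 1*21 + 4 = 25, q_2 = 1*5 + 1 = 6.
  i=3: a_3=2, p_3 = 2*25 + 21 = 71, q_3 = 2*6 + 5 = 17.
  i=4: a_4=8, p_4 = 8*71 + 25 = 593, q_4 = 8*17 + 6 = 142.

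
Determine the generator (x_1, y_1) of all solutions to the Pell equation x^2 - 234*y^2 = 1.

(x, y) = (5201, 340)

First expand sqrt(234) as a continued fraction. With x_i = (sqrt(234) + m_i)/d_i and (m_0, d_0) = (0, 1): a_0 = floor(sqrt(234)) = 15, since 15^2 = 225 <= 234 < 256 = 16^2.
Iterate m_{i+1} = d_i*a_i - m_i, d_{i+1} = (234 - m_{i+1}^2)/d_i, a_{i+1} = floor((a_0 + m_{i+1})/d_{i+1}):
  m_1 = 1*15 - 0 = 15, d_1 = (234 - 15^2)/1 = 9/1 = 9, a_1 = floor((15 + 15)/9) = 3.
  m_2 = 9*3 - 15 = 12, d_2 = (234 - 12^2)/9 = 90/9 = 10, a_2 = floor((15 + 12)/10) = 2.
  m_3 = 10*2 - 12 = 8, d_3 = (234 - 8^2)/10 = 170/10 = 17, a_3 = floor((15 + 8)/17) = 1.
  m_4 = 17*1 - 8 = 9, d_4 = (234 - 9^2)/17 = 153/17 = 9, a_4 = floor((15 + 9)/9) = 2.
  m_5 = 9*2 - 9 = 9, d_5 = (234 - 9^2)/9 = 153/9 = 17, a_5 = floor((15 + 9)/17) = 1.
  m_6 = 17*1 - 9 = 8, d_6 = (234 - 8^2)/17 = 170/17 = 10, a_6 = floor((15 + 8)/10) = 2.
  m_7 = 10*2 - 8 = 12, d_7 = (234 - 12^2)/10 = 90/10 = 9, a_7 = floor((15 + 12)/9) = 3.
  m_8 = 9*3 - 12 = 15, d_8 = (234 - 15^2)/9 = 9/9 = 1, a_8 = floor((15 + 15)/1) = 30.
  m_9 = 1*30 - 15 = 15, d_9 = (234 - 15^2)/1 = 9/1 = 9: (m_9, d_9) = (m_1, d_1) = (15, 9), so from here the quotients repeat a_1, ..., a_8; the period length is 8.
So sqrt(234) = [15; (3, 2, 1, 2, 1, 2, 3, 30)] with period length k = 8.
k is even, so the fundamental solution of x^2 - 234y^2 = 1 is (p_{k-1}, q_{k-1}) = (p_7, q_7); compute convergents through index 7.
Convergents (p_i = a_i*p_{i-1} + p_{i-2}, q_i = a_i*q_{i-1} + q_{i-2} with p_{-2}=0, p_{-1}=1, q_{-2}=1, q_{-1}=0):
  i=0: a_0=15, p_0 = 15*1 + 0 = 15, q_0 = 15*0 + 1 = 1.
  i=1: a_1=3, p_1 = 3*15 + 1 = 46, q_1 = 3*1 + 0 = 3.
  i=2: a_2=2, p_2 = 2*46 + 15 = 107, q_2 = 2*3 + 1 = 7.
  i=3: a_3=1, p_3 = 1*107 + 46 = 153, q_3 = 1*7 + 3 = 10.
  i=4: a_4=2, p_4 = 2*153 + 107 = 413, q_4 = 2*10 + 7 = 27.
  i=5: a_5=1, p_5 = 1*413 + 153 = 566, q_5 = 1*27 + 10 = 37.
  i=6: a_6=2, p_6 = 2*566 + 413 = 1545, q_6 = 2*37 + 27 = 101.
  i=7: a_7=3, p_7 = 3*1545 + 566 = 5201, q_7 = 3*101 + 37 = 340.
Check: 5201^2 - 234*340^2 = 27050401 - 27050400 = 1, so (x, y) = (5201, 340) solves the equation, and by the theorem it is the least positive solution.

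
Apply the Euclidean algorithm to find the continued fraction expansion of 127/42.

Run the Euclidean algorithm on 127 and 42; the successive quotients are the partial quotients a_0, a_1, ... (each step inverts the fractional part left over by the previous one):
  127 = 3*42 + 1, so a_0 = 3.
  42 = 42*1 + 0, so a_1 = 42.
The remainder reaches 0 after 2 divisions, so the expansion has 2 partial quotients, read off in order.

[3; 42]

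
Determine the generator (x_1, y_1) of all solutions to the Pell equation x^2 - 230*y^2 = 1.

First expand sqrt(230) as a continued fraction. With x_i = (sqrt(230) + m_i)/d_i and (m_0, d_0) = (0, 1): a_0 = floor(sqrt(230)) = 15, since 15^2 = 225 <= 230 < 256 = 16^2.
Iterate m_{i+1} = d_i*a_i - m_i, d_{i+1} = (230 - m_{i+1}^2)/d_i, a_{i+1} = floor((a_0 + m_{i+1})/d_{i+1}):
  m_1 = 1*15 - 0 = 15, d_1 = (230 - 15^2)/1 = 5/1 = 5, a_1 = floor((15 + 15)/5) = 6.
  m_2 = 5*6 - 15 = 15, d_2 = (230 - 15^2)/5 = 5/5 = 1, a_2 = floor((15 + 15)/1) = 30.
  m_3 = 1*30 - 15 = 15, d_3 = (230 - 15^2)/1 = 5/1 = 5: (m_3, d_3) = (m_1, d_1) = (15, 5), so from here the quotients repeat a_1, a_2; the period length is 2.
So sqrt(230) = [15; (6, 30)] with period length k = 2.
k is even, so the fundamental solution of x^2 - 230y^2 = 1 is (p_{k-1}, q_{k-1}) = (p_1, q_1); compute convergents through index 1.
Convergents (p_i = a_i*p_{i-1} + p_{i-2}, q_i = a_i*q_{i-1} + q_{i-2} with p_{-2}=0, p_{-1}=1, q_{-2}=1, q_{-1}=0):
  i=0: a_0=15, p_0 = 15*1 + 0 = 15, q_0 = 15*0 + 1 = 1.
  i=1: a_1=6, p_1 = 6*15 + 1 = 91, q_1 = 6*1 + 0 = 6.
Check: 91^2 - 230*6^2 = 8281 - 8280 = 1, so (x, y) = (91, 6) solves the equation, and by the theorem it is the least positive solution.

(x, y) = (91, 6)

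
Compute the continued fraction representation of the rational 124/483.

Run the Euclidean algorithm on 124 and 483; the successive quotients are the partial quotients a_0, a_1, ... (each step inverts the fractional part left over by the previous one):
  124 = 0*483 + 124, so a_0 = 0.
  483 = 3*124 + 111, so a_1 = 3.
  124 = 1*111 + 13, so a_2 = 1.
  111 = 8*13 + 7, so a_3 = 8.
  13 = 1*7 + 6, so a_4 = 1.
  7 = 1*6 + 1, so a_5 = 1.
  6 = 6*1 + 0, so a_6 = 6.
The remainder reaches 0 after 7 divisions, so the expansion has 7 partial quotients, read off in order.

[0; 3, 1, 8, 1, 1, 6]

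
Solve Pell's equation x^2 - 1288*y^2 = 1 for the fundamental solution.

First expand sqrt(1288) as a continued fraction. With x_i = (sqrt(1288) + m_i)/d_i and (m_0, d_0) = (0, 1): a_0 = floor(sqrt(1288)) = 35, since 35^2 = 1225 <= 1288 < 1296 = 36^2.
Iterate m_{i+1} = d_i*a_i - m_i, d_{i+1} = (1288 - m_{i+1}^2)/d_i, a_{i+1} = floor((a_0 + m_{i+1})/d_{i+1}):
  m_1 = 1*35 - 0 = 35, d_1 = (1288 - 35^2)/1 = 63/1 = 63, a_1 = floor((35 + 35)/63) = 1.
  m_2 = 63*1 - 35 = 28, d_2 = (1288 - 28^2)/63 = 504/63 = 8, a_2 = floor((35 + 28)/8) = 7.
  m_3 = 8*7 - 28 = 28, d_3 = (1288 - 28^2)/8 = 504/8 = 63, a_3 = floor((35 + 28)/63) = 1.
  m_4 = 63*1 - 28 = 35, d_4 = (1288 - 35^2)/63 = 63/63 = 1, a_4 = floor((35 + 35)/1) = 70.
  m_5 = 1*70 - 35 = 35, d_5 = (1288 - 35^2)/1 = 63/1 = 63: (m_5, d_5) = (m_1, d_1) = (35, 63), so from here the quotients repeat a_1, ..., a_4; the period length is 4.
So sqrt(1288) = [35; (1, 7, 1, 70)] with period length k = 4.
k is even, so the fundamental solution of x^2 - 1288y^2 = 1 is (p_{k-1}, q_{k-1}) = (p_3, q_3); compute convergents through index 3.
Convergents (p_i = a_i*p_{i-1} + p_{i-2}, q_i = a_i*q_{i-1} + q_{i-2} with p_{-2}=0, p_{-1}=1, q_{-2}=1, q_{-1}=0):
  i=0: a_0=35, p_0 = 35*1 + 0 = 35, q_0 = 35*0 + 1 = 1.
  i=1: a_1=1, p_1 = 1*35 + 1 = 36, q_1 = 1*1 + 0 = 1.
  i=2: a_2=7, p_2 = 7*36 + 35 = 287, q_2 = 7*1 + 1 = 8.
  i=3: a_3=1, p_3 = 1*287 + 36 = 323, q_3 = 1*8 + 1 = 9.
Check: 323^2 - 1288*9^2 = 104329 - 104328 = 1, so (x, y) = (323, 9) solves the equation, and by the theorem it is the least positive solution.

(x, y) = (323, 9)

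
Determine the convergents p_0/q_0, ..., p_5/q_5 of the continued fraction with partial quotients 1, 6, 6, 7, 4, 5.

Using the convergent recurrence p_i = a_i*p_{i-1} + p_{i-2}, q_i = a_i*q_{i-1} + q_{i-2} with p_{-2}=0, p_{-1}=1, q_{-2}=1, q_{-1}=0:
  i=0: a_0=1, p_0 = 1*1 + 0 = 1, q_0 = 1*0 + 1 = 1.
  i=1: a_1=6, p_1 = 6*1 + 1 = 7, q_1 = 6*1 + 0 = 6.
  i=2: a_2=6, p_2 = 6*7 + 1 = 43, q_2 = 6*6 + 1 = 37.
  i=3: a_3=7, p_3 = 7*43 + 7 = 308, q_3 = 7*37 + 6 = 265.
  i=4: a_4=4, p_4 = 4*308 + 43 = 1275, q_4 = 4*265 + 37 = 1097.
  i=5: a_5=5, p_5 = 5*1275 + 308 = 6683, q_5 = 5*1097 + 265 = 5750.

1/1, 7/6, 43/37, 308/265, 1275/1097, 6683/5750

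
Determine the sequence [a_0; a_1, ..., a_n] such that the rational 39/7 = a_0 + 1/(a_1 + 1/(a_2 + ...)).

Run the Euclidean algorithm on 39 and 7; the successive quotients are the partial quotients a_0, a_1, ... (each step inverts the fractional part left over by the previous one):
  39 = 5*7 + 4, so a_0 = 5.
  7 = 1*4 + 3, so a_1 = 1.
  4 = 1*3 + 1, so a_2 = 1.
  3 = 3*1 + 0, so a_3 = 3.
The remainder reaches 0 after 4 divisions, so the expansion has 4 partial quotients, read off in order.

[5; 1, 1, 3]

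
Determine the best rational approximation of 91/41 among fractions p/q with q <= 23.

51/23

Expand x = 91/41 as a continued fraction with the Euclidean algorithm:
  91 = 2*41 + 9, so a_0 = 2.
  41 = 4*9 + 5, so a_1 = 4.
  9 = 1*5 + 4, so a_2 = 1.
  5 = 1*4 + 1, so a_3 = 1.
  4 = 4*1 + 0, so a_4 = 4.
so x = [2; 4, 1, 1, 4].
Convergents (p_i = a_i*p_{i-1} + p_{i-2}, q_i = a_i*q_{i-1} + q_{i-2} with p_{-2}=0, p_{-1}=1, q_{-2}=1, q_{-1}=0), until the denominator exceeds 23:
  i=0: a_0=2, p_0 = 2*1 + 0 = 2, q_0 = 2*0 + 1 = 1.
  i=1: a_1=4, p_1 = 4*2 + 1 = 9, q_1 = 4*1 + 0 = 4.
  i=2: a_2=1, p_2 = 1*9 + 2 = 11, q_2 = 1*4 + 1 = 5.
  i=3: a_3=1, p_3 = 1*11 + 9 = 20, q_3 = 1*5 + 4 = 9.
  i=4: a_4=4, p_4 = 4*20 + 11 = 91, q_4 = 4*9 + 5 = 41.
q_4 = 41 > 23, so the last convergent with denominator <= 23 is p_3/q_3 = 20/9.
The closest fraction with denominator <= 23 is either p_3/q_3 or the intermediate fraction (k*p_3 + p_2)/(k*q_3 + q_2) with the largest k >= 1 whose denominator stays <= 23; these approach x as k grows, and every other convergent or intermediate fraction in range is farther away.
Largest k: floor((23 - q_2)/q_3) = floor((23 - 5)/9) = 2.
That gives (2*20 + 11)/(2*9 + 5) = 51/23.
Compare the errors: |x - 20/9| = |91*9 - 20*41|/(41*9) = 1/369, and |x - 51/23| = |91*23 - 51*41|/(41*23) = 2/943.
Cross-multiplying, 2*369 = 738 < 943 = 1*943, so 2/943 is smaller: the intermediate fraction 51/23 is closer to x than 20/9.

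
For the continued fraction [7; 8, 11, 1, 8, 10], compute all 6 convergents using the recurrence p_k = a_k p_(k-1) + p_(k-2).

Using the convergent recurrence p_i = a_i*p_{i-1} + p_{i-2}, q_i = a_i*q_{i-1} + q_{i-2} with p_{-2}=0, p_{-1}=1, q_{-2}=1, q_{-1}=0:
  i=0: a_0=7, p_0 = 7*1 + 0 = 7, q_0 = 7*0 + 1 = 1.
  i=1: a_1=8, p_1 = 8*7 + 1 = 57, q_1 = 8*1 + 0 = 8.
  i=2: a_2=11, p_2 = 11*57 + 7 = 634, q_2 = 11*8 + 1 = 89.
  i=3: a_3=1, p_3 = 1*634 + 57 = 691, q_3 = 1*89 + 8 = 97.
  i=4: a_4=8, p_4 = 8*691 + 634 = 6162, q_4 = 8*97 + 89 = 865.
  i=5: a_5=10, p_5 = 10*6162 + 691 = 62311, q_5 = 10*865 + 97 = 8747.

7/1, 57/8, 634/89, 691/97, 6162/865, 62311/8747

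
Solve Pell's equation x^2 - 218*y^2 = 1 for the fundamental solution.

First expand sqrt(218) as a continued fraction. With x_i = (sqrt(218) + m_i)/d_i and (m_0, d_0) = (0, 1): a_0 = floor(sqrt(218)) = 14, since 14^2 = 196 <= 218 < 225 = 15^2.
Iterate m_{i+1} = d_i*a_i - m_i, d_{i+1} = (218 - m_{i+1}^2)/d_i, a_{i+1} = floor((a_0 + m_{i+1})/d_{i+1}):
  m_1 = 1*14 - 0 = 14, d_1 = (218 - 14^2)/1 = 22/1 = 22, a_1 = floor((14 + 14)/22) = 1.
  m_2 = 22*1 - 14 = 8, d_2 = (218 - 8^2)/22 = 154/22 = 7, a_2 = floor((14 + 8)/7) = 3.
  m_3 = 7*3 - 8 = 13, d_3 = (218 - 13^2)/7 = 49/7 = 7, a_3 = floor((14 + 13)/7) = 3.
  m_4 = 7*3 - 13 = 8, d_4 = (218 - 8^2)/7 = 154/7 = 22, a_4 = floor((14 + 8)/22) = 1.
  m_5 = 22*1 - 8 = 14, d_5 = (218 - 14^2)/22 = 22/22 = 1, a_5 = floor((14 + 14)/1) = 28.
  m_6 = 1*28 - 14 = 14, d_6 = (218 - 14^2)/1 = 22/1 = 22: (m_6, d_6) = (m_1, d_1) = (14, 22), so from here the quotients repeat a_1, ..., a_5; the period length is 5.
So sqrt(218) = [14; (1, 3, 3, 1, 28)] with period length k = 5.
k is odd, so (p_{k-1}, q_{k-1}) only solves x^2 - 218y^2 = -1 and the fundamental solution of x^2 - 218y^2 = 1 is (p_{2k-1}, q_{2k-1}) = (p_9, q_9); compute convergents through index 9, running through the period twice.
Convergents (p_i = a_i*p_{i-1} + p_{i-2}, q_i = a_i*q_{i-1} + q_{i-2} with p_{-2}=0, p_{-1}=1, q_{-2}=1, q_{-1}=0):
  i=0: a_0=14, p_0 = 14*1 + 0 = 14, q_0 = 14*0 + 1 = 1.
  i=1: a_1=1, p_1 = 1*14 + 1 = 15, q_1 = 1*1 + 0 = 1.
  i=2: a_2=3, p_2 = 3*15 + 14 = 59, q_2 = 3*1 + 1 = 4.
  i=3: a_3=3, p_3 = 3*59 + 15 = 192, q_3 = 3*4 + 1 = 13.
  i=4: a_4=1, p_4 = 1*192 + 59 = 251, q_4 = 1*13 + 4 = 17.
  i=5: a_5=28, p_5 = 28*251 + 192 = 7220, q_5 = 28*17 + 13 = 489.
  i=6: a_6=1, p_6 = 1*7220 + 251 = 7471, q_6 = 1*489 + 17 = 506.
  i=7: a_7=3, p_7 = 3*7471 + 7220 = 29633, q_7 = 3*506 + 489 = 2007.
  i=8: a_8=3, p_8 = 3*29633 + 7471 = 96370, q_8 = 3*2007 + 506 = 6527.
  i=9: a_9=1, p_9 = 1*96370 + 29633 = 126003, q_9 = 1*6527 + 2007 = 8534.
Indeed p_4^2 - 218*q_4^2 = 63001 - 63002 = -1, not +1.
Check: 126003^2 - 218*8534^2 = 15876756009 - 15876756008 = 1, so (x, y) = (126003, 8534) solves the equation, and by the theorem it is the least positive solution.

(x, y) = (126003, 8534)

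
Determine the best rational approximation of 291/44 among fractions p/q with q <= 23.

Expand x = 291/44 as a continued fraction with the Euclidean algorithm:
  291 = 6*44 + 27, so a_0 = 6.
  44 = 1*27 + 17, so a_1 = 1.
  27 = 1*17 + 10, so a_2 = 1.
  17 = 1*10 + 7, so a_3 = 1.
  10 = 1*7 + 3, so a_4 = 1.
  7 = 2*3 + 1, so a_5 = 2.
  3 = 3*1 + 0, so a_6 = 3.
so x = [6; 1, 1, 1, 1, 2, 3].
Convergents (p_i = a_i*p_{i-1} + p_{i-2}, q_i = a_i*q_{i-1} + q_{i-2} with p_{-2}=0, p_{-1}=1, q_{-2}=1, q_{-1}=0), until the denominator exceeds 23:
  i=0: a_0=6, p_0 = 6*1 + 0 = 6, q_0 = 6*0 + 1 = 1.
  i=1: a_1=1, p_1 = 1*6 + 1 = 7, q_1 = 1*1 + 0 = 1.
  i=2: a_2=1, p_2 = 1*7 + 6 = 13, q_2 = 1*1 + 1 = 2.
  i=3: a_3=1, p_3 = 1*13 + 7 = 20, q_3 = 1*2 + 1 = 3.
  i=4: a_4=1, p_4 = 1*20 + 13 = 33, q_4 = 1*3 + 2 = 5.
  i=5: a_5=2, p_5 = 2*33 + 20 = 86, q_5 = 2*5 + 3 = 13.
  i=6: a_6=3, p_6 = 3*86 + 33 = 291, q_6 = 3*13 + 5 = 44.
q_6 = 44 > 23, so the last convergent with denominator <= 23 is p_5/q_5 = 86/13.
The closest fraction with denominator <= 23 is either p_5/q_5 or the intermediate fraction (k*p_5 + p_4)/(k*q_5 + q_4) with the largest k >= 1 whose denominator stays <= 23; these approach x as k grows, and every other convergent or intermediate fraction in range is farther away.
Largest k: floor((23 - q_4)/q_5) = floor((23 - 5)/13) = 1.
That gives (1*86 + 33)/(1*13 + 5) = 119/18.
Compare the errors: |x - 86/13| = |291*13 - 86*44|/(44*13) = 1/572, and |x - 119/18| = |291*18 - 119*44|/(44*18) = 2/792.
Cross-multiplying, 1*792 = 792 < 1144 = 2*572, so 1/572 is smaller: the convergent 86/13 is closer to x than 119/18.

86/13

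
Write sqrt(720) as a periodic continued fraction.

Write x_i = (sqrt(720) + m_i)/d_i with (m_0, d_0) = (0, 1). a_0 = floor(sqrt(720)) = 26, since 26^2 = 676 <= 720 < 729 = 27^2.
Iterate m_{i+1} = d_i*a_i - m_i, d_{i+1} = (720 - m_{i+1}^2)/d_i, a_{i+1} = floor((a_0 + m_{i+1})/d_{i+1}):
  m_1 = 1*26 - 0 = 26, d_1 = (720 - 26^2)/1 = 44/1 = 44, a_1 = floor((26 + 26)/44) = 1.
  m_2 = 44*1 - 26 = 18, d_2 = (720 - 18^2)/44 = 396/44 = 9, a_2 = floor((26 + 18)/9) = 4.
  m_3 = 9*4 - 18 = 18, d_3 = (720 - 18^2)/9 = 396/9 = 44, a_3 = floor((26 + 18)/44) = 1.
  m_4 = 44*1 - 18 = 26, d_4 = (720 - 26^2)/44 = 44/44 = 1, a_4 = floor((26 + 26)/1) = 52.
  m_5 = 1*52 - 26 = 26, d_5 = (720 - 26^2)/1 = 44/1 = 44: (m_5, d_5) = (m_1, d_1) = (26, 44), so from here the quotients repeat a_1, ..., a_4; the period length is 4.
Hence the expansion of sqrt(720) is a_0 = 26 followed by the repeating block 1, 4, 1, 52 (period 4).

[26; (1, 4, 1, 52)]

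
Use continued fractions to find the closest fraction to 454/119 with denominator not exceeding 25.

Expand x = 454/119 as a continued fraction with the Euclidean algorithm:
  454 = 3*119 + 97, so a_0 = 3.
  119 = 1*97 + 22, so a_1 = 1.
  97 = 4*22 + 9, so a_2 = 4.
  22 = 2*9 + 4, so a_3 = 2.
  9 = 2*4 + 1, so a_4 = 2.
  4 = 4*1 + 0, so a_5 = 4.
so x = [3; 1, 4, 2, 2, 4].
Convergents (p_i = a_i*p_{i-1} + p_{i-2}, q_i = a_i*q_{i-1} + q_{i-2} with p_{-2}=0, p_{-1}=1, q_{-2}=1, q_{-1}=0), until the denominator exceeds 25:
  i=0: a_0=3, p_0 = 3*1 + 0 = 3, q_0 = 3*0 + 1 = 1.
  i=1: a_1=1, p_1 = 1*3 + 1 = 4, q_1 = 1*1 + 0 = 1.
  i=2: a_2=4, p_2 = 4*4 + 3 = 19, q_2 = 4*1 + 1 = 5.
  i=3: a_3=2, p_3 = 2*19 + 4 = 42, q_3 = 2*5 + 1 = 11.
  i=4: a_4=2, p_4 = 2*42 + 19 = 103, q_4 = 2*11 + 5 = 27.
q_4 = 27 > 25, so the last convergent with denominator <= 25 is p_3/q_3 = 42/11.
The closest fraction with denominator <= 25 is either p_3/q_3 or the intermediate fraction (k*p_3 + p_2)/(k*q_3 + q_2) with the largest k >= 1 whose denominator stays <= 25; these approach x as k grows, and every other convergent or intermediate fraction in range is farther away.
Largest k: floor((25 - q_2)/q_3) = floor((25 - 5)/11) = 1.
That gives (1*42 + 19)/(1*11 + 5) = 61/16.
Compare the errors: |x - 42/11| = |454*11 - 42*119|/(119*11) = 4/1309, and |x - 61/16| = |454*16 - 61*119|/(119*16) = 5/1904.
Cross-multiplying, 5*1309 = 6545 < 7616 = 4*1904, so 5/1904 is smaller: the intermediate fraction 61/16 is closer to x than 42/11.

61/16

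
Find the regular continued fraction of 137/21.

[6; 1, 1, 10]

Run the Euclidean algorithm on 137 and 21; the successive quotients are the partial quotients a_0, a_1, ... (each step inverts the fractional part left over by the previous one):
  137 = 6*21 + 11, so a_0 = 6.
  21 = 1*11 + 10, so a_1 = 1.
  11 = 1*10 + 1, so a_2 = 1.
  10 = 10*1 + 0, so a_3 = 10.
The remainder reaches 0 after 4 divisions, so the expansion has 4 partial quotients, read off in order.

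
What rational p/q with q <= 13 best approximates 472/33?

143/10

Expand x = 472/33 as a continued fraction with the Euclidean algorithm:
  472 = 14*33 + 10, so a_0 = 14.
  33 = 3*10 + 3, so a_1 = 3.
  10 = 3*3 + 1, so a_2 = 3.
  3 = 3*1 + 0, so a_3 = 3.
so x = [14; 3, 3, 3].
Convergents (p_i = a_i*p_{i-1} + p_{i-2}, q_i = a_i*q_{i-1} + q_{i-2} with p_{-2}=0, p_{-1}=1, q_{-2}=1, q_{-1}=0), until the denominator exceeds 13:
  i=0: a_0=14, p_0 = 14*1 + 0 = 14, q_0 = 14*0 + 1 = 1.
  i=1: a_1=3, p_1 = 3*14 + 1 = 43, q_1 = 3*1 + 0 = 3.
  i=2: a_2=3, p_2 = 3*43 + 14 = 143, q_2 = 3*3 + 1 = 10.
  i=3: a_3=3, p_3 = 3*143 + 43 = 472, q_3 = 3*10 + 3 = 33.
q_3 = 33 > 13, so the last convergent with denominator <= 13 is p_2/q_2 = 143/10.
The closest fraction with denominator <= 13 is either p_2/q_2 or the intermediate fraction (k*p_2 + p_1)/(k*q_2 + q_1) with the largest k >= 1 whose denominator stays <= 13; these approach x as k grows, and every other convergent or intermediate fraction in range is farther away.
Largest k: floor((13 - q_1)/q_2) = floor((13 - 3)/10) = 1.
That gives (1*143 + 43)/(1*10 + 3) = 186/13.
Compare the errors: |x - 143/10| = |472*10 - 143*33|/(33*10) = 1/330, and |x - 186/13| = |472*13 - 186*33|/(33*13) = 2/429.
Cross-multiplying, 1*429 = 429 < 660 = 2*330, so 1/330 is smaller: the convergent 143/10 is closer to x than 186/13.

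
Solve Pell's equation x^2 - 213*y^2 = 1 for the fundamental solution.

(x, y) = (194399, 13320)

First expand sqrt(213) as a continued fraction. With x_i = (sqrt(213) + m_i)/d_i and (m_0, d_0) = (0, 1): a_0 = floor(sqrt(213)) = 14, since 14^2 = 196 <= 213 < 225 = 15^2.
Iterate m_{i+1} = d_i*a_i - m_i, d_{i+1} = (213 - m_{i+1}^2)/d_i, a_{i+1} = floor((a_0 + m_{i+1})/d_{i+1}):
  m_1 = 1*14 - 0 = 14, d_1 = (213 - 14^2)/1 = 17/1 = 17, a_1 = floor((14 + 14)/17) = 1.
  m_2 = 17*1 - 14 = 3, d_2 = (213 - 3^2)/17 = 204/17 = 12, a_2 = floor((14 + 3)/12) = 1.
  m_3 = 12*1 - 3 = 9, d_3 = (213 - 9^2)/12 = 132/12 = 11, a_3 = floor((14 + 9)/11) = 2.
  m_4 = 11*2 - 9 = 13, d_4 = (213 - 13^2)/11 = 44/11 = 4, a_4 = floor((14 + 13)/4) = 6.
  m_5 = 4*6 - 13 = 11, d_5 = (213 - 11^2)/4 = 92/4 = 23, a_5 = floor((14 + 11)/23) = 1.
  m_6 = 23*1 - 11 = 12, d_6 = (213 - 12^2)/23 = 69/23 = 3, a_6 = floor((14 + 12)/3) = 8.
  m_7 = 3*8 - 12 = 12, d_7 = (213 - 12^2)/3 = 69/3 = 23, a_7 = floor((14 + 12)/23) = 1.
  m_8 = 23*1 - 12 = 11, d_8 = (213 - 11^2)/23 = 92/23 = 4, a_8 = floor((14 + 11)/4) = 6.
  m_9 = 4*6 - 11 = 13, d_9 = (213 - 13^2)/4 = 44/4 = 11, a_9 = floor((14 + 13)/11) = 2.
  m_10 = 11*2 - 13 = 9, d_10 = (213 - 9^2)/11 = 132/11 = 12, a_10 = floor((14 + 9)/12) = 1.
  m_11 = 12*1 - 9 = 3, d_11 = (213 - 3^2)/12 = 204/12 = 17, a_11 = floor((14 + 3)/17) = 1.
  m_12 = 17*1 - 3 = 14, d_12 = (213 - 14^2)/17 = 17/17 = 1, a_12 = floor((14 + 14)/1) = 28.
  m_13 = 1*28 - 14 = 14, d_13 = (213 - 14^2)/1 = 17/1 = 17: (m_13, d_13) = (m_1, d_1) = (14, 17), so from here the quotients repeat a_1, ..., a_12; the period length is 12.
So sqrt(213) = [14; (1, 1, 2, 6, 1, 8, 1, 6, 2, 1, 1, 28)] with period length k = 12.
k is even, so the fundamental solution of x^2 - 213y^2 = 1 is (p_{k-1}, q_{k-1}) = (p_11, q_11); compute convergents through index 11.
Convergents (p_i = a_i*p_{i-1} + p_{i-2}, q_i = a_i*q_{i-1} + q_{i-2} with p_{-2}=0, p_{-1}=1, q_{-2}=1, q_{-1}=0):
  i=0: a_0=14, p_0 = 14*1 + 0 = 14, q_0 = 14*0 + 1 = 1.
  i=1: a_1=1, p_1 = 1*14 + 1 = 15, q_1 = 1*1 + 0 = 1.
  i=2: a_2=1, p_2 = 1*15 + 14 = 29, q_2 = 1*1 + 1 = 2.
  i=3: a_3=2, p_3 = 2*29 + 15 = 73, q_3 = 2*2 + 1 = 5.
  i=4: a_4=6, p_4 = 6*73 + 29 = 467, q_4 = 6*5 + 2 = 32.
  i=5: a_5=1, p_5 = 1*467 + 73 = 540, q_5 = 1*32 + 5 = 37.
  i=6: a_6=8, p_6 = 8*540 + 467 = 4787, q_6 = 8*37 + 32 = 328.
  i=7: a_7=1, p_7 = 1*4787 + 540 = 5327, q_7 = 1*328 + 37 = 365.
  i=8: a_8=6, p_8 = 6*5327 + 4787 = 36749, q_8 = 6*365 + 328 = 2518.
  i=9: a_9=2, p_9 = 2*36749 + 5327 = 78825, q_9 = 2*2518 + 365 = 5401.
  i=10: a_10=1, p_10 = 1*78825 + 36749 = 115574, q_10 = 1*5401 + 2518 = 7919.
  i=11: a_11=1, p_11 = 1*115574 + 78825 = 194399, q_11 = 1*7919 + 5401 = 13320.
Check: 194399^2 - 213*13320^2 = 37790971201 - 37790971200 = 1, so (x, y) = (194399, 13320) solves the equation, and by the theorem it is the least positive solution.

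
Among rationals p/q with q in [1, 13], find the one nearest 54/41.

Expand x = 54/41 as a continued fraction with the Euclidean algorithm:
  54 = 1*41 + 13, so a_0 = 1.
  41 = 3*13 + 2, so a_1 = 3.
  13 = 6*2 + 1, so a_2 = 6.
  2 = 2*1 + 0, so a_3 = 2.
so x = [1; 3, 6, 2].
Convergents (p_i = a_i*p_{i-1} + p_{i-2}, q_i = a_i*q_{i-1} + q_{i-2} with p_{-2}=0, p_{-1}=1, q_{-2}=1, q_{-1}=0), until the denominator exceeds 13:
  i=0: a_0=1, p_0 = 1*1 + 0 = 1, q_0 = 1*0 + 1 = 1.
  i=1: a_1=3, p_1 = 3*1 + 1 = 4, q_1 = 3*1 + 0 = 3.
  i=2: a_2=6, p_2 = 6*4 + 1 = 25, q_2 = 6*3 + 1 = 19.
q_2 = 19 > 13, so the last convergent with denominator <= 13 is p_1/q_1 = 4/3.
The closest fraction with denominator <= 13 is either p_1/q_1 or the intermediate fraction (k*p_1 + p_0)/(k*q_1 + q_0) with the largest k >= 1 whose denominator stays <= 13; these approach x as k grows, and every other convergent or intermediate fraction in range is farther away.
Largest k: floor((13 - q_0)/q_1) = floor((13 - 1)/3) = 4.
That gives (4*4 + 1)/(4*3 + 1) = 17/13.
Compare the errors: |x - 4/3| = |54*3 - 4*41|/(41*3) = 2/123, and |x - 17/13| = |54*13 - 17*41|/(41*13) = 5/533.
Cross-multiplying, 5*123 = 615 < 1066 = 2*533, so 5/533 is smaller: the intermediate fraction 17/13 is closer to x than 4/3.

17/13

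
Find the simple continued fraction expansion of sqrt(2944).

[54; (3, 1, 6, 2, 15, 27, 15, 2, 6, 1, 3, 108)]

Write x_i = (sqrt(2944) + m_i)/d_i with (m_0, d_0) = (0, 1). a_0 = floor(sqrt(2944)) = 54, since 54^2 = 2916 <= 2944 < 3025 = 55^2.
Iterate m_{i+1} = d_i*a_i - m_i, d_{i+1} = (2944 - m_{i+1}^2)/d_i, a_{i+1} = floor((a_0 + m_{i+1})/d_{i+1}):
  m_1 = 1*54 - 0 = 54, d_1 = (2944 - 54^2)/1 = 28/1 = 28, a_1 = floor((54 + 54)/28) = 3.
  m_2 = 28*3 - 54 = 30, d_2 = (2944 - 30^2)/28 = 2044/28 = 73, a_2 = floor((54 + 30)/73) = 1.
  m_3 = 73*1 - 30 = 43, d_3 = (2944 - 43^2)/73 = 1095/73 = 15, a_3 = floor((54 + 43)/15) = 6.
  m_4 = 15*6 - 43 = 47, d_4 = (2944 - 47^2)/15 = 735/15 = 49, a_4 = floor((54 + 47)/49) = 2.
  m_5 = 49*2 - 47 = 51, d_5 = (2944 - 51^2)/49 = 343/49 = 7, a_5 = floor((54 + 51)/7) = 15.
  m_6 = 7*15 - 51 = 54, d_6 = (2944 - 54^2)/7 = 28/7 = 4, a_6 = floor((54 + 54)/4) = 27.
  m_7 = 4*27 - 54 = 54, d_7 = (2944 - 54^2)/4 = 28/4 = 7, a_7 = floor((54 + 54)/7) = 15.
  m_8 = 7*15 - 54 = 51, d_8 = (2944 - 51^2)/7 = 343/7 = 49, a_8 = floor((54 + 51)/49) = 2.
  m_9 = 49*2 - 51 = 47, d_9 = (2944 - 47^2)/49 = 735/49 = 15, a_9 = floor((54 + 47)/15) = 6.
  m_10 = 15*6 - 47 = 43, d_10 = (2944 - 43^2)/15 = 1095/15 = 73, a_10 = floor((54 + 43)/73) = 1.
  m_11 = 73*1 - 43 = 30, d_11 = (2944 - 30^2)/73 = 2044/73 = 28, a_11 = floor((54 + 30)/28) = 3.
  m_12 = 28*3 - 30 = 54, d_12 = (2944 - 54^2)/28 = 28/28 = 1, a_12 = floor((54 + 54)/1) = 108.
  m_13 = 1*108 - 54 = 54, d_13 = (2944 - 54^2)/1 = 28/1 = 28: (m_13, d_13) = (m_1, d_1) = (54, 28), so from here the quotients repeat a_1, ..., a_12; the period length is 12.
Hence the expansion of sqrt(2944) is a_0 = 54 followed by the repeating block 3, 1, 6, 2, 15, 27, 15, 2, 6, 1, 3, 108 (period 12).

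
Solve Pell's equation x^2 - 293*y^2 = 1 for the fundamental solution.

(x, y) = (12320649, 719780)

First expand sqrt(293) as a continued fraction. With x_i = (sqrt(293) + m_i)/d_i and (m_0, d_0) = (0, 1): a_0 = floor(sqrt(293)) = 17, since 17^2 = 289 <= 293 < 324 = 18^2.
Iterate m_{i+1} = d_i*a_i - m_i, d_{i+1} = (293 - m_{i+1}^2)/d_i, a_{i+1} = floor((a_0 + m_{i+1})/d_{i+1}):
  m_1 = 1*17 - 0 = 17, d_1 = (293 - 17^2)/1 = 4/1 = 4, a_1 = floor((17 + 17)/4) = 8.
  m_2 = 4*8 - 17 = 15, d_2 = (293 - 15^2)/4 = 68/4 = 17, a_2 = floor((17 + 15)/17) = 1.
  m_3 = 17*1 - 15 = 2, d_3 = (293 - 2^2)/17 = 289/17 = 17, a_3 = floor((17 + 2)/17) = 1.
  m_4 = 17*1 - 2 = 15, d_4 = (293 - 15^2)/17 = 68/17 = 4, a_4 = floor((17 + 15)/4) = 8.
  m_5 = 4*8 - 15 = 17, d_5 = (293 - 17^2)/4 = 4/4 = 1, a_5 = floor((17 + 17)/1) = 34.
  m_6 = 1*34 - 17 = 17, d_6 = (293 - 17^2)/1 = 4/1 = 4: (m_6, d_6) = (m_1, d_1) = (17, 4), so from here the quotients repeat a_1, ..., a_5; the period length is 5.
So sqrt(293) = [17; (8, 1, 1, 8, 34)] with period length k = 5.
k is odd, so (p_{k-1}, q_{k-1}) only solves x^2 - 293y^2 = -1 and the fundamental solution of x^2 - 293y^2 = 1 is (p_{2k-1}, q_{2k-1}) = (p_9, q_9); compute convergents through index 9, running through the period twice.
Convergents (p_i = a_i*p_{i-1} + p_{i-2}, q_i = a_i*q_{i-1} + q_{i-2} with p_{-2}=0, p_{-1}=1, q_{-2}=1, q_{-1}=0):
  i=0: a_0=17, p_0 = 17*1 + 0 = 17, q_0 = 17*0 + 1 = 1.
  i=1: a_1=8, p_1 = 8*17 + 1 = 137, q_1 = 8*1 + 0 = 8.
  i=2: a_2=1, p_2 = 1*137 + 17 = 154, q_2 = 1*8 + 1 = 9.
  i=3: a_3=1, p_3 = 1*154 + 137 = 291, q_3 = 1*9 + 8 = 17.
  i=4: a_4=8, p_4 = 8*291 + 154 = 2482, q_4 = 8*17 + 9 = 145.
  i=5: a_5=34, p_5 = 34*2482 + 291 = 84679, q_5 = 34*145 + 17 = 4947.
  i=6: a_6=8, p_6 = 8*84679 + 2482 = 679914, q_6 = 8*4947 + 145 = 39721.
  i=7: a_7=1, p_7 = 1*679914 + 84679 = 764593, q_7 = 1*39721 + 4947 = 44668.
  i=8: a_8=1, p_8 = 1*764593 + 679914 = 1444507, q_8 = 1*44668 + 39721 = 84389.
  i=9: a_9=8, p_9 = 8*1444507 + 764593 = 12320649, q_9 = 8*84389 + 44668 = 719780.
Indeed p_4^2 - 293*q_4^2 = 6160324 - 6160325 = -1, not +1.
Check: 12320649^2 - 293*719780^2 = 151798391781201 - 151798391781200 = 1, so (x, y) = (12320649, 719780) solves the equation, and by the theorem it is the least positive solution.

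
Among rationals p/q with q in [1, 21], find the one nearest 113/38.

62/21

Expand x = 113/38 as a continued fraction with the Euclidean algorithm:
  113 = 2*38 + 37, so a_0 = 2.
  38 = 1*37 + 1, so a_1 = 1.
  37 = 37*1 + 0, so a_2 = 37.
so x = [2; 1, 37].
Convergents (p_i = a_i*p_{i-1} + p_{i-2}, q_i = a_i*q_{i-1} + q_{i-2} with p_{-2}=0, p_{-1}=1, q_{-2}=1, q_{-1}=0), until the denominator exceeds 21:
  i=0: a_0=2, p_0 = 2*1 + 0 = 2, q_0 = 2*0 + 1 = 1.
  i=1: a_1=1, p_1 = 1*2 + 1 = 3, q_1 = 1*1 + 0 = 1.
  i=2: a_2=37, p_2 = 37*3 + 2 = 113, q_2 = 37*1 + 1 = 38.
q_2 = 38 > 21, so the last convergent with denominator <= 21 is p_1/q_1 = 3/1.
The closest fraction with denominator <= 21 is either p_1/q_1 or the intermediate fraction (k*p_1 + p_0)/(k*q_1 + q_0) with the largest k >= 1 whose denominator stays <= 21; these approach x as k grows, and every other convergent or intermediate fraction in range is farther away.
Largest k: floor((21 - q_0)/q_1) = floor((21 - 1)/1) = 20.
That gives (20*3 + 2)/(20*1 + 1) = 62/21.
Compare the errors: |x - 3/1| = |113*1 - 3*38|/(38*1) = 1/38, and |x - 62/21| = |113*21 - 62*38|/(38*21) = 17/798.
Cross-multiplying, 17*38 = 646 < 798 = 1*798, so 17/798 is smaller: the intermediate fraction 62/21 is closer to x than 3/1.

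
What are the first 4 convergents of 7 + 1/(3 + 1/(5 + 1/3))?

Using the convergent recurrence p_i = a_i*p_{i-1} + p_{i-2}, q_i = a_i*q_{i-1} + q_{i-2} with p_{-2}=0, p_{-1}=1, q_{-2}=1, q_{-1}=0:
  i=0: a_0=7, p_0 = 7*1 + 0 = 7, q_0 = 7*0 + 1 = 1.
  i=1: a_1=3, p_1 = 3*7 + 1 = 22, q_1 = 3*1 + 0 = 3.
  i=2: a_2=5, p_2 = 5*22 + 7 = 117, q_2 = 5*3 + 1 = 16.
  i=3: a_3=3, p_3 = 3*117 + 22 = 373, q_3 = 3*16 + 3 = 51.

7/1, 22/3, 117/16, 373/51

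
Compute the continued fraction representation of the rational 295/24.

Run the Euclidean algorithm on 295 and 24; the successive quotients are the partial quotients a_0, a_1, ... (each step inverts the fractional part left over by the previous one):
  295 = 12*24 + 7, so a_0 = 12.
  24 = 3*7 + 3, so a_1 = 3.
  7 = 2*3 + 1, so a_2 = 2.
  3 = 3*1 + 0, so a_3 = 3.
The remainder reaches 0 after 4 divisions, so the expansion has 4 partial quotients, read off in order.

[12; 3, 2, 3]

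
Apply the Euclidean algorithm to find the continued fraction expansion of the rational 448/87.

Run the Euclidean algorithm on 448 and 87; the successive quotients are the partial quotients a_0, a_1, ... (each step inverts the fractional part left over by the previous one):
  448 = 5*87 + 13, so a_0 = 5.
  87 = 6*13 + 9, so a_1 = 6.
  13 = 1*9 + 4, so a_2 = 1.
  9 = 2*4 + 1, so a_3 = 2.
  4 = 4*1 + 0, so a_4 = 4.
The remainder reaches 0 after 5 divisions, so the expansion has 5 partial quotients, read off in order.

[5; 6, 1, 2, 4]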